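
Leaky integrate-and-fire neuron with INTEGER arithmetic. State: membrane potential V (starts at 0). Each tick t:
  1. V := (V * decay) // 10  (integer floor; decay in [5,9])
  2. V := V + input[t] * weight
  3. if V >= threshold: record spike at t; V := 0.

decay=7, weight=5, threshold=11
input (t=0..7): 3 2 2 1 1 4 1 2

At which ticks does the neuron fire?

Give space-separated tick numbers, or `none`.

Answer: 0 2 5 7

Derivation:
t=0: input=3 -> V=0 FIRE
t=1: input=2 -> V=10
t=2: input=2 -> V=0 FIRE
t=3: input=1 -> V=5
t=4: input=1 -> V=8
t=5: input=4 -> V=0 FIRE
t=6: input=1 -> V=5
t=7: input=2 -> V=0 FIRE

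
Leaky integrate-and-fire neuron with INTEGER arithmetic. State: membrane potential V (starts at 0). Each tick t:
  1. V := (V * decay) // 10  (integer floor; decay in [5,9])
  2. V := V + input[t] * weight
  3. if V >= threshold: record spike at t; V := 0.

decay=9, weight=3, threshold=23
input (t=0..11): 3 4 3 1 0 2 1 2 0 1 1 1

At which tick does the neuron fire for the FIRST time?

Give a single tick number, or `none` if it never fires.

Answer: 2

Derivation:
t=0: input=3 -> V=9
t=1: input=4 -> V=20
t=2: input=3 -> V=0 FIRE
t=3: input=1 -> V=3
t=4: input=0 -> V=2
t=5: input=2 -> V=7
t=6: input=1 -> V=9
t=7: input=2 -> V=14
t=8: input=0 -> V=12
t=9: input=1 -> V=13
t=10: input=1 -> V=14
t=11: input=1 -> V=15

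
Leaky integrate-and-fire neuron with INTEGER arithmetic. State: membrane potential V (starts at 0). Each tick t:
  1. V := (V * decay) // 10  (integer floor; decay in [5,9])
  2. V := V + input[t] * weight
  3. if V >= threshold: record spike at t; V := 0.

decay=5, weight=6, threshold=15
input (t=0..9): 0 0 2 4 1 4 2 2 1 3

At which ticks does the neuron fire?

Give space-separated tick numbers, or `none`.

Answer: 3 5 7 9

Derivation:
t=0: input=0 -> V=0
t=1: input=0 -> V=0
t=2: input=2 -> V=12
t=3: input=4 -> V=0 FIRE
t=4: input=1 -> V=6
t=5: input=4 -> V=0 FIRE
t=6: input=2 -> V=12
t=7: input=2 -> V=0 FIRE
t=8: input=1 -> V=6
t=9: input=3 -> V=0 FIRE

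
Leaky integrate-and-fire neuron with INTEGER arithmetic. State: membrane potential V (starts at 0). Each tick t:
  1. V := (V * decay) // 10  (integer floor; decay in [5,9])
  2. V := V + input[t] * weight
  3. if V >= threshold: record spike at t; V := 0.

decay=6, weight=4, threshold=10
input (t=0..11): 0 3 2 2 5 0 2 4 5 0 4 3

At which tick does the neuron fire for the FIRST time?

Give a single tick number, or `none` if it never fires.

Answer: 1

Derivation:
t=0: input=0 -> V=0
t=1: input=3 -> V=0 FIRE
t=2: input=2 -> V=8
t=3: input=2 -> V=0 FIRE
t=4: input=5 -> V=0 FIRE
t=5: input=0 -> V=0
t=6: input=2 -> V=8
t=7: input=4 -> V=0 FIRE
t=8: input=5 -> V=0 FIRE
t=9: input=0 -> V=0
t=10: input=4 -> V=0 FIRE
t=11: input=3 -> V=0 FIRE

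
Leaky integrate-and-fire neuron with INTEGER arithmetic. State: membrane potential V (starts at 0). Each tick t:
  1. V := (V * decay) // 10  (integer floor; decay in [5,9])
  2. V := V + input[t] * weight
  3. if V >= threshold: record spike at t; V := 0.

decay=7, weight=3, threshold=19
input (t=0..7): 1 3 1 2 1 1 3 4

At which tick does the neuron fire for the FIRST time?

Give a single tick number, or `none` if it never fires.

t=0: input=1 -> V=3
t=1: input=3 -> V=11
t=2: input=1 -> V=10
t=3: input=2 -> V=13
t=4: input=1 -> V=12
t=5: input=1 -> V=11
t=6: input=3 -> V=16
t=7: input=4 -> V=0 FIRE

Answer: 7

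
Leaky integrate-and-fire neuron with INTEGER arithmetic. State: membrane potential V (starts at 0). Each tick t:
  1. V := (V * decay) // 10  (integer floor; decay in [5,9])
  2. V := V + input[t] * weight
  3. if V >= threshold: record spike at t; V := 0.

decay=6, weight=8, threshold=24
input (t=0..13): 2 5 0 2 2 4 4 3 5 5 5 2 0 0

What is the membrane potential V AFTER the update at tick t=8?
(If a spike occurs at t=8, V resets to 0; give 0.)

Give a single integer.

t=0: input=2 -> V=16
t=1: input=5 -> V=0 FIRE
t=2: input=0 -> V=0
t=3: input=2 -> V=16
t=4: input=2 -> V=0 FIRE
t=5: input=4 -> V=0 FIRE
t=6: input=4 -> V=0 FIRE
t=7: input=3 -> V=0 FIRE
t=8: input=5 -> V=0 FIRE
t=9: input=5 -> V=0 FIRE
t=10: input=5 -> V=0 FIRE
t=11: input=2 -> V=16
t=12: input=0 -> V=9
t=13: input=0 -> V=5

Answer: 0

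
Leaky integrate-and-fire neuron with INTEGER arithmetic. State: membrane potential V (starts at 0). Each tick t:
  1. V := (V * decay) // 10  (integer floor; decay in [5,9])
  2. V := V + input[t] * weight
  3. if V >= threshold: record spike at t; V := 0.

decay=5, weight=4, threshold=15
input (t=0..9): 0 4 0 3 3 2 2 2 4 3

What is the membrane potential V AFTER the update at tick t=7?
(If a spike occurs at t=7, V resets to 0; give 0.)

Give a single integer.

t=0: input=0 -> V=0
t=1: input=4 -> V=0 FIRE
t=2: input=0 -> V=0
t=3: input=3 -> V=12
t=4: input=3 -> V=0 FIRE
t=5: input=2 -> V=8
t=6: input=2 -> V=12
t=7: input=2 -> V=14
t=8: input=4 -> V=0 FIRE
t=9: input=3 -> V=12

Answer: 14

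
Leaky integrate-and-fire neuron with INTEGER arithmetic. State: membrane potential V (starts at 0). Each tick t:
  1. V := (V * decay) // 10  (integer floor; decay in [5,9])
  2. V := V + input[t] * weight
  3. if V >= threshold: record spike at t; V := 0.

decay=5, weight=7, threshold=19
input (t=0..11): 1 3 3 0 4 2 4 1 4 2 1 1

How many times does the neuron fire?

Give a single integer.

t=0: input=1 -> V=7
t=1: input=3 -> V=0 FIRE
t=2: input=3 -> V=0 FIRE
t=3: input=0 -> V=0
t=4: input=4 -> V=0 FIRE
t=5: input=2 -> V=14
t=6: input=4 -> V=0 FIRE
t=7: input=1 -> V=7
t=8: input=4 -> V=0 FIRE
t=9: input=2 -> V=14
t=10: input=1 -> V=14
t=11: input=1 -> V=14

Answer: 5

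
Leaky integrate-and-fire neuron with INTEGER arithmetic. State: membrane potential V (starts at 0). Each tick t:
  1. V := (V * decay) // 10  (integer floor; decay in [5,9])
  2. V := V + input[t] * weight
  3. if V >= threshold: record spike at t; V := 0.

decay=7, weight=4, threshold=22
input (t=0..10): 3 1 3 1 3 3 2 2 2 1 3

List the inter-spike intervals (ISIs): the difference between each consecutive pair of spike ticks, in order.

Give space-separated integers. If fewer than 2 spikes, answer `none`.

t=0: input=3 -> V=12
t=1: input=1 -> V=12
t=2: input=3 -> V=20
t=3: input=1 -> V=18
t=4: input=3 -> V=0 FIRE
t=5: input=3 -> V=12
t=6: input=2 -> V=16
t=7: input=2 -> V=19
t=8: input=2 -> V=21
t=9: input=1 -> V=18
t=10: input=3 -> V=0 FIRE

Answer: 6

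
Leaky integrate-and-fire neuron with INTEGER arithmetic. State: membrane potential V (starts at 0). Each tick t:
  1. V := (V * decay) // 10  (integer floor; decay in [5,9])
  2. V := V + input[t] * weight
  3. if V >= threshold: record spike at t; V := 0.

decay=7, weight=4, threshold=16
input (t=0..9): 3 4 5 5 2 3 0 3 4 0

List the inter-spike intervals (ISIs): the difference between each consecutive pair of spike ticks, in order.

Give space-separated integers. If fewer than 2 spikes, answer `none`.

Answer: 1 1 2 3

Derivation:
t=0: input=3 -> V=12
t=1: input=4 -> V=0 FIRE
t=2: input=5 -> V=0 FIRE
t=3: input=5 -> V=0 FIRE
t=4: input=2 -> V=8
t=5: input=3 -> V=0 FIRE
t=6: input=0 -> V=0
t=7: input=3 -> V=12
t=8: input=4 -> V=0 FIRE
t=9: input=0 -> V=0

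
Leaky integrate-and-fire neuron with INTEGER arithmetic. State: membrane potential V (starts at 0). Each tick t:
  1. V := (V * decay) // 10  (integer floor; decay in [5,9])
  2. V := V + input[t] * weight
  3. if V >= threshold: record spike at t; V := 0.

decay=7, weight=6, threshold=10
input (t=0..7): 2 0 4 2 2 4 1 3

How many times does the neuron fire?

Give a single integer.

t=0: input=2 -> V=0 FIRE
t=1: input=0 -> V=0
t=2: input=4 -> V=0 FIRE
t=3: input=2 -> V=0 FIRE
t=4: input=2 -> V=0 FIRE
t=5: input=4 -> V=0 FIRE
t=6: input=1 -> V=6
t=7: input=3 -> V=0 FIRE

Answer: 6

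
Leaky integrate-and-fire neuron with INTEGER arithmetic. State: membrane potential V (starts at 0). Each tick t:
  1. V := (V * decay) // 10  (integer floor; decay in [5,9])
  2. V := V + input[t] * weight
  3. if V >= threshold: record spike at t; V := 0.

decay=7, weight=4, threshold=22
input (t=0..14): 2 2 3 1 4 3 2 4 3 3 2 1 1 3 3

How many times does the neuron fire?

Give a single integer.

t=0: input=2 -> V=8
t=1: input=2 -> V=13
t=2: input=3 -> V=21
t=3: input=1 -> V=18
t=4: input=4 -> V=0 FIRE
t=5: input=3 -> V=12
t=6: input=2 -> V=16
t=7: input=4 -> V=0 FIRE
t=8: input=3 -> V=12
t=9: input=3 -> V=20
t=10: input=2 -> V=0 FIRE
t=11: input=1 -> V=4
t=12: input=1 -> V=6
t=13: input=3 -> V=16
t=14: input=3 -> V=0 FIRE

Answer: 4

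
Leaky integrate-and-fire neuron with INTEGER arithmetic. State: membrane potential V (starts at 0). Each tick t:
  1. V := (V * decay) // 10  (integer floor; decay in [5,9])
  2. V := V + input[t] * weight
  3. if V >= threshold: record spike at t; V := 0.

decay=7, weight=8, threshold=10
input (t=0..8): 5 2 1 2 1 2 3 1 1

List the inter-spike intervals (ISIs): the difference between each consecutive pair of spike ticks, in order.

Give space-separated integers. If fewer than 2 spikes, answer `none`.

Answer: 1 2 2 1 2

Derivation:
t=0: input=5 -> V=0 FIRE
t=1: input=2 -> V=0 FIRE
t=2: input=1 -> V=8
t=3: input=2 -> V=0 FIRE
t=4: input=1 -> V=8
t=5: input=2 -> V=0 FIRE
t=6: input=3 -> V=0 FIRE
t=7: input=1 -> V=8
t=8: input=1 -> V=0 FIRE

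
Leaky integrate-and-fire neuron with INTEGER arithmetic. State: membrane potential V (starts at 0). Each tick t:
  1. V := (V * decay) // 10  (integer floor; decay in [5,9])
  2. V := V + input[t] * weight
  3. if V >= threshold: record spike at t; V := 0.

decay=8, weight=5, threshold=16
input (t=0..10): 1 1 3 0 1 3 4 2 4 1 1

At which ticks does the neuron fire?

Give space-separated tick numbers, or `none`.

t=0: input=1 -> V=5
t=1: input=1 -> V=9
t=2: input=3 -> V=0 FIRE
t=3: input=0 -> V=0
t=4: input=1 -> V=5
t=5: input=3 -> V=0 FIRE
t=6: input=4 -> V=0 FIRE
t=7: input=2 -> V=10
t=8: input=4 -> V=0 FIRE
t=9: input=1 -> V=5
t=10: input=1 -> V=9

Answer: 2 5 6 8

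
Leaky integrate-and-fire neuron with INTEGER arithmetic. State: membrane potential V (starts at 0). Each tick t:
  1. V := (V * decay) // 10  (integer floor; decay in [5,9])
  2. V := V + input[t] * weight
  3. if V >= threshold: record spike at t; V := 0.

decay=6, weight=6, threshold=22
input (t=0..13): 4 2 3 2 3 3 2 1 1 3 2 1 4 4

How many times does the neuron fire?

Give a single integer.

Answer: 7

Derivation:
t=0: input=4 -> V=0 FIRE
t=1: input=2 -> V=12
t=2: input=3 -> V=0 FIRE
t=3: input=2 -> V=12
t=4: input=3 -> V=0 FIRE
t=5: input=3 -> V=18
t=6: input=2 -> V=0 FIRE
t=7: input=1 -> V=6
t=8: input=1 -> V=9
t=9: input=3 -> V=0 FIRE
t=10: input=2 -> V=12
t=11: input=1 -> V=13
t=12: input=4 -> V=0 FIRE
t=13: input=4 -> V=0 FIRE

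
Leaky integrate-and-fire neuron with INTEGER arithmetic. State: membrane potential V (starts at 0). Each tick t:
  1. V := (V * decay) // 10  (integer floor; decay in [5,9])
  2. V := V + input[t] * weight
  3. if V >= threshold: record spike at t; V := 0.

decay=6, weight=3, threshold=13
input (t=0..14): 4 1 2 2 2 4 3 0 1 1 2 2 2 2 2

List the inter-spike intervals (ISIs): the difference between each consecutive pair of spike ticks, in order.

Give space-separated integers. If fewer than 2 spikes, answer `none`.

Answer: 2 8

Derivation:
t=0: input=4 -> V=12
t=1: input=1 -> V=10
t=2: input=2 -> V=12
t=3: input=2 -> V=0 FIRE
t=4: input=2 -> V=6
t=5: input=4 -> V=0 FIRE
t=6: input=3 -> V=9
t=7: input=0 -> V=5
t=8: input=1 -> V=6
t=9: input=1 -> V=6
t=10: input=2 -> V=9
t=11: input=2 -> V=11
t=12: input=2 -> V=12
t=13: input=2 -> V=0 FIRE
t=14: input=2 -> V=6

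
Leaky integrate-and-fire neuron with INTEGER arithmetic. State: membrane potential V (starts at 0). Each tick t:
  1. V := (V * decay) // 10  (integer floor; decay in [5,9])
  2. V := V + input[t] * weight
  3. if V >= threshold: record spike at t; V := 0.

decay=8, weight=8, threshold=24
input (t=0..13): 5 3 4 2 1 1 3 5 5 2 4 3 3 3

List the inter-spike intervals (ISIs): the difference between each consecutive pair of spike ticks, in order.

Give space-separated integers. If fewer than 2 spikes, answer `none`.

Answer: 1 1 3 1 1 1 2 1 1 1

Derivation:
t=0: input=5 -> V=0 FIRE
t=1: input=3 -> V=0 FIRE
t=2: input=4 -> V=0 FIRE
t=3: input=2 -> V=16
t=4: input=1 -> V=20
t=5: input=1 -> V=0 FIRE
t=6: input=3 -> V=0 FIRE
t=7: input=5 -> V=0 FIRE
t=8: input=5 -> V=0 FIRE
t=9: input=2 -> V=16
t=10: input=4 -> V=0 FIRE
t=11: input=3 -> V=0 FIRE
t=12: input=3 -> V=0 FIRE
t=13: input=3 -> V=0 FIRE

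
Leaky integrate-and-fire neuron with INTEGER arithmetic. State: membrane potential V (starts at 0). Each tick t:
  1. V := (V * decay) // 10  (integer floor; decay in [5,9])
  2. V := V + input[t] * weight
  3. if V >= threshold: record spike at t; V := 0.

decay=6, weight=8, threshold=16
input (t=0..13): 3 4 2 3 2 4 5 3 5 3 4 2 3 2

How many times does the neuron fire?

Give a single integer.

t=0: input=3 -> V=0 FIRE
t=1: input=4 -> V=0 FIRE
t=2: input=2 -> V=0 FIRE
t=3: input=3 -> V=0 FIRE
t=4: input=2 -> V=0 FIRE
t=5: input=4 -> V=0 FIRE
t=6: input=5 -> V=0 FIRE
t=7: input=3 -> V=0 FIRE
t=8: input=5 -> V=0 FIRE
t=9: input=3 -> V=0 FIRE
t=10: input=4 -> V=0 FIRE
t=11: input=2 -> V=0 FIRE
t=12: input=3 -> V=0 FIRE
t=13: input=2 -> V=0 FIRE

Answer: 14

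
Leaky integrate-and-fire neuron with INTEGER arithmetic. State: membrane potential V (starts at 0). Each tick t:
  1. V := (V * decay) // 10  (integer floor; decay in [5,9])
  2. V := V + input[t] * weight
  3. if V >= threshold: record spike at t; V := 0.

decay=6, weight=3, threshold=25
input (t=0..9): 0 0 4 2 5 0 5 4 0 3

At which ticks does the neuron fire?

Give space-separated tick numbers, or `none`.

Answer: 7

Derivation:
t=0: input=0 -> V=0
t=1: input=0 -> V=0
t=2: input=4 -> V=12
t=3: input=2 -> V=13
t=4: input=5 -> V=22
t=5: input=0 -> V=13
t=6: input=5 -> V=22
t=7: input=4 -> V=0 FIRE
t=8: input=0 -> V=0
t=9: input=3 -> V=9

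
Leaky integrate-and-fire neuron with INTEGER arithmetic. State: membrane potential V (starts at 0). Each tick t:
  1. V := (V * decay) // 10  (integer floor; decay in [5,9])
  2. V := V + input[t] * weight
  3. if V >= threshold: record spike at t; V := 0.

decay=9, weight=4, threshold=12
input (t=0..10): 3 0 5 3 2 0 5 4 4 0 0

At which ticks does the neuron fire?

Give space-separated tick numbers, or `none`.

t=0: input=3 -> V=0 FIRE
t=1: input=0 -> V=0
t=2: input=5 -> V=0 FIRE
t=3: input=3 -> V=0 FIRE
t=4: input=2 -> V=8
t=5: input=0 -> V=7
t=6: input=5 -> V=0 FIRE
t=7: input=4 -> V=0 FIRE
t=8: input=4 -> V=0 FIRE
t=9: input=0 -> V=0
t=10: input=0 -> V=0

Answer: 0 2 3 6 7 8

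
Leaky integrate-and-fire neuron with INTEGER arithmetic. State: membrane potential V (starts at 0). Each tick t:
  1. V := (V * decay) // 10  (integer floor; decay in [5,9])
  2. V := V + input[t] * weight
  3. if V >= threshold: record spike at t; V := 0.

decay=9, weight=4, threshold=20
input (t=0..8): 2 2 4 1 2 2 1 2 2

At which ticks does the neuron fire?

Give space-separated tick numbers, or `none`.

Answer: 2 7

Derivation:
t=0: input=2 -> V=8
t=1: input=2 -> V=15
t=2: input=4 -> V=0 FIRE
t=3: input=1 -> V=4
t=4: input=2 -> V=11
t=5: input=2 -> V=17
t=6: input=1 -> V=19
t=7: input=2 -> V=0 FIRE
t=8: input=2 -> V=8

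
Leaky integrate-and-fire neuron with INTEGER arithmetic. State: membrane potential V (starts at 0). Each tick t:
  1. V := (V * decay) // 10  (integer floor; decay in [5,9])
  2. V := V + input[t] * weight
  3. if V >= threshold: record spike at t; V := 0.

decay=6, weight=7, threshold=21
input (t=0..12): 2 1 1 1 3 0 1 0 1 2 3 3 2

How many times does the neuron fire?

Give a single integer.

t=0: input=2 -> V=14
t=1: input=1 -> V=15
t=2: input=1 -> V=16
t=3: input=1 -> V=16
t=4: input=3 -> V=0 FIRE
t=5: input=0 -> V=0
t=6: input=1 -> V=7
t=7: input=0 -> V=4
t=8: input=1 -> V=9
t=9: input=2 -> V=19
t=10: input=3 -> V=0 FIRE
t=11: input=3 -> V=0 FIRE
t=12: input=2 -> V=14

Answer: 3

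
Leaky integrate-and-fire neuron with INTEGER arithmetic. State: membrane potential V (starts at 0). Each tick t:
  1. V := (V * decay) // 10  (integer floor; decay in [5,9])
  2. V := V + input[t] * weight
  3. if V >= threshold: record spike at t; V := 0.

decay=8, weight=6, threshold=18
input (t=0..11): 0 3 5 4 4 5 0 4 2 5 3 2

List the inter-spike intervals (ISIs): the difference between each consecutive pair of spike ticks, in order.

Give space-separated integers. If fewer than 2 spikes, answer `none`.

t=0: input=0 -> V=0
t=1: input=3 -> V=0 FIRE
t=2: input=5 -> V=0 FIRE
t=3: input=4 -> V=0 FIRE
t=4: input=4 -> V=0 FIRE
t=5: input=5 -> V=0 FIRE
t=6: input=0 -> V=0
t=7: input=4 -> V=0 FIRE
t=8: input=2 -> V=12
t=9: input=5 -> V=0 FIRE
t=10: input=3 -> V=0 FIRE
t=11: input=2 -> V=12

Answer: 1 1 1 1 2 2 1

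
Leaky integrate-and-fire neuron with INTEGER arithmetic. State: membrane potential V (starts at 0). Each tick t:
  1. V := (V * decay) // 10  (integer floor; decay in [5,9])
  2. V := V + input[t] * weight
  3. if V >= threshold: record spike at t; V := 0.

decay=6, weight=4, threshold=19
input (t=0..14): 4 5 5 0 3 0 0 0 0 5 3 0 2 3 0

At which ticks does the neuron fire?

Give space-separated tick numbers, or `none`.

Answer: 1 2 9 13

Derivation:
t=0: input=4 -> V=16
t=1: input=5 -> V=0 FIRE
t=2: input=5 -> V=0 FIRE
t=3: input=0 -> V=0
t=4: input=3 -> V=12
t=5: input=0 -> V=7
t=6: input=0 -> V=4
t=7: input=0 -> V=2
t=8: input=0 -> V=1
t=9: input=5 -> V=0 FIRE
t=10: input=3 -> V=12
t=11: input=0 -> V=7
t=12: input=2 -> V=12
t=13: input=3 -> V=0 FIRE
t=14: input=0 -> V=0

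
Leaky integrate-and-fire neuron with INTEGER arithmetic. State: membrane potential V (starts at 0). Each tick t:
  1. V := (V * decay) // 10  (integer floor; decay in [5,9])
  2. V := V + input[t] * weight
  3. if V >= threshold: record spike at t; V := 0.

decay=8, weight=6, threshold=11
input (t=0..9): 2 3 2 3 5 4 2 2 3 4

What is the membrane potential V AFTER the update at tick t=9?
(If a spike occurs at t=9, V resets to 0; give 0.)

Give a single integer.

t=0: input=2 -> V=0 FIRE
t=1: input=3 -> V=0 FIRE
t=2: input=2 -> V=0 FIRE
t=3: input=3 -> V=0 FIRE
t=4: input=5 -> V=0 FIRE
t=5: input=4 -> V=0 FIRE
t=6: input=2 -> V=0 FIRE
t=7: input=2 -> V=0 FIRE
t=8: input=3 -> V=0 FIRE
t=9: input=4 -> V=0 FIRE

Answer: 0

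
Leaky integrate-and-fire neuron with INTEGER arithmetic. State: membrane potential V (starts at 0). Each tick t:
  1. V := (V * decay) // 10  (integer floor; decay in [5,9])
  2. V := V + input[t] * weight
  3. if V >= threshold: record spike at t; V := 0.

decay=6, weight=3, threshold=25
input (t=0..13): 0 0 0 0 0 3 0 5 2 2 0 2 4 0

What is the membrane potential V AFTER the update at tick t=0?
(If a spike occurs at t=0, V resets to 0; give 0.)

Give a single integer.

Answer: 0

Derivation:
t=0: input=0 -> V=0
t=1: input=0 -> V=0
t=2: input=0 -> V=0
t=3: input=0 -> V=0
t=4: input=0 -> V=0
t=5: input=3 -> V=9
t=6: input=0 -> V=5
t=7: input=5 -> V=18
t=8: input=2 -> V=16
t=9: input=2 -> V=15
t=10: input=0 -> V=9
t=11: input=2 -> V=11
t=12: input=4 -> V=18
t=13: input=0 -> V=10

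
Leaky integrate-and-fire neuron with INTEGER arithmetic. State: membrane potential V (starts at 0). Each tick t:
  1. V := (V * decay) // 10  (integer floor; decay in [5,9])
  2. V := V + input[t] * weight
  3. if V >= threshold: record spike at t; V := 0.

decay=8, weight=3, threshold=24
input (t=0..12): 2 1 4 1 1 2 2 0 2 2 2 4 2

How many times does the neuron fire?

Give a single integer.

Answer: 1

Derivation:
t=0: input=2 -> V=6
t=1: input=1 -> V=7
t=2: input=4 -> V=17
t=3: input=1 -> V=16
t=4: input=1 -> V=15
t=5: input=2 -> V=18
t=6: input=2 -> V=20
t=7: input=0 -> V=16
t=8: input=2 -> V=18
t=9: input=2 -> V=20
t=10: input=2 -> V=22
t=11: input=4 -> V=0 FIRE
t=12: input=2 -> V=6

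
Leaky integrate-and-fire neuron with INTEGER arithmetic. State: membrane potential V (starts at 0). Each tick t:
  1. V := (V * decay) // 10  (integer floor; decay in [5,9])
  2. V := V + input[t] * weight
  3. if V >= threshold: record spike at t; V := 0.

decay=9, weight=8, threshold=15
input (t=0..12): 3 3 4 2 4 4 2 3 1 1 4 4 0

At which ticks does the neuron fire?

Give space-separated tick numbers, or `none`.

t=0: input=3 -> V=0 FIRE
t=1: input=3 -> V=0 FIRE
t=2: input=4 -> V=0 FIRE
t=3: input=2 -> V=0 FIRE
t=4: input=4 -> V=0 FIRE
t=5: input=4 -> V=0 FIRE
t=6: input=2 -> V=0 FIRE
t=7: input=3 -> V=0 FIRE
t=8: input=1 -> V=8
t=9: input=1 -> V=0 FIRE
t=10: input=4 -> V=0 FIRE
t=11: input=4 -> V=0 FIRE
t=12: input=0 -> V=0

Answer: 0 1 2 3 4 5 6 7 9 10 11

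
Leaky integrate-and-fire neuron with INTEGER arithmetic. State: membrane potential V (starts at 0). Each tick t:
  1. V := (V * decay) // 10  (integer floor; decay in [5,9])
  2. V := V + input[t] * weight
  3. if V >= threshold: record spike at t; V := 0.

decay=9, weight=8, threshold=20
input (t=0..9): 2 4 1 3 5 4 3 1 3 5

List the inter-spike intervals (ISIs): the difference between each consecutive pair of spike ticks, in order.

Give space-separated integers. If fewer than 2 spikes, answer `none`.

t=0: input=2 -> V=16
t=1: input=4 -> V=0 FIRE
t=2: input=1 -> V=8
t=3: input=3 -> V=0 FIRE
t=4: input=5 -> V=0 FIRE
t=5: input=4 -> V=0 FIRE
t=6: input=3 -> V=0 FIRE
t=7: input=1 -> V=8
t=8: input=3 -> V=0 FIRE
t=9: input=5 -> V=0 FIRE

Answer: 2 1 1 1 2 1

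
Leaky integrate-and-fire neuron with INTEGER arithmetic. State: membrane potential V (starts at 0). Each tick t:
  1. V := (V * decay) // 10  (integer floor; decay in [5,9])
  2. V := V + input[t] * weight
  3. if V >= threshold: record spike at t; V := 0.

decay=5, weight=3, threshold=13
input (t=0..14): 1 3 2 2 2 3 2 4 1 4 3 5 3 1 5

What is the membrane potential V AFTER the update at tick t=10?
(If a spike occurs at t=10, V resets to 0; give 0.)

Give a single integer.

t=0: input=1 -> V=3
t=1: input=3 -> V=10
t=2: input=2 -> V=11
t=3: input=2 -> V=11
t=4: input=2 -> V=11
t=5: input=3 -> V=0 FIRE
t=6: input=2 -> V=6
t=7: input=4 -> V=0 FIRE
t=8: input=1 -> V=3
t=9: input=4 -> V=0 FIRE
t=10: input=3 -> V=9
t=11: input=5 -> V=0 FIRE
t=12: input=3 -> V=9
t=13: input=1 -> V=7
t=14: input=5 -> V=0 FIRE

Answer: 9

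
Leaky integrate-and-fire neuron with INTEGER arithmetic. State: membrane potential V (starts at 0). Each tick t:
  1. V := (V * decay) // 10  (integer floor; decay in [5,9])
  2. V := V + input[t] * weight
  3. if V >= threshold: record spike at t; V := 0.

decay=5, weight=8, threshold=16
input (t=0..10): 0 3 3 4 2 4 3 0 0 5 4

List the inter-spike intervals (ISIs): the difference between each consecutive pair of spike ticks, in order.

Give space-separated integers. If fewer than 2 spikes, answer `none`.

t=0: input=0 -> V=0
t=1: input=3 -> V=0 FIRE
t=2: input=3 -> V=0 FIRE
t=3: input=4 -> V=0 FIRE
t=4: input=2 -> V=0 FIRE
t=5: input=4 -> V=0 FIRE
t=6: input=3 -> V=0 FIRE
t=7: input=0 -> V=0
t=8: input=0 -> V=0
t=9: input=5 -> V=0 FIRE
t=10: input=4 -> V=0 FIRE

Answer: 1 1 1 1 1 3 1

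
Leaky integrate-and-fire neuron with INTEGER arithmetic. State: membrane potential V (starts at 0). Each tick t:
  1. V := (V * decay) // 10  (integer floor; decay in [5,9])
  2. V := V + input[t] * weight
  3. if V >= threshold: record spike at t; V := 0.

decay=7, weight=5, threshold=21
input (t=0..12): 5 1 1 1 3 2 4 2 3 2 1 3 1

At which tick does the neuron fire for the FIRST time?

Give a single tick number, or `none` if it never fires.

Answer: 0

Derivation:
t=0: input=5 -> V=0 FIRE
t=1: input=1 -> V=5
t=2: input=1 -> V=8
t=3: input=1 -> V=10
t=4: input=3 -> V=0 FIRE
t=5: input=2 -> V=10
t=6: input=4 -> V=0 FIRE
t=7: input=2 -> V=10
t=8: input=3 -> V=0 FIRE
t=9: input=2 -> V=10
t=10: input=1 -> V=12
t=11: input=3 -> V=0 FIRE
t=12: input=1 -> V=5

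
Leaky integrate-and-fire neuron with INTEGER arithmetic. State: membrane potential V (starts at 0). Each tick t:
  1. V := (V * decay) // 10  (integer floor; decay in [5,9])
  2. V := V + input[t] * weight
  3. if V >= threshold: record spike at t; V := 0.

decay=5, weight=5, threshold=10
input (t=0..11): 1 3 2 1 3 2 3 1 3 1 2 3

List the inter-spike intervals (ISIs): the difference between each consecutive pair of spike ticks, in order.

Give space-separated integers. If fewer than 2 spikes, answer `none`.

t=0: input=1 -> V=5
t=1: input=3 -> V=0 FIRE
t=2: input=2 -> V=0 FIRE
t=3: input=1 -> V=5
t=4: input=3 -> V=0 FIRE
t=5: input=2 -> V=0 FIRE
t=6: input=3 -> V=0 FIRE
t=7: input=1 -> V=5
t=8: input=3 -> V=0 FIRE
t=9: input=1 -> V=5
t=10: input=2 -> V=0 FIRE
t=11: input=3 -> V=0 FIRE

Answer: 1 2 1 1 2 2 1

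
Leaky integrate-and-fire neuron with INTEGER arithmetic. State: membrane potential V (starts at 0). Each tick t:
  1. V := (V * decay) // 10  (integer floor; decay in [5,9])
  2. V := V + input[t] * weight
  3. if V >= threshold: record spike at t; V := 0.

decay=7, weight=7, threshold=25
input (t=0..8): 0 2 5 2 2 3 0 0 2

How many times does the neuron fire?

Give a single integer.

t=0: input=0 -> V=0
t=1: input=2 -> V=14
t=2: input=5 -> V=0 FIRE
t=3: input=2 -> V=14
t=4: input=2 -> V=23
t=5: input=3 -> V=0 FIRE
t=6: input=0 -> V=0
t=7: input=0 -> V=0
t=8: input=2 -> V=14

Answer: 2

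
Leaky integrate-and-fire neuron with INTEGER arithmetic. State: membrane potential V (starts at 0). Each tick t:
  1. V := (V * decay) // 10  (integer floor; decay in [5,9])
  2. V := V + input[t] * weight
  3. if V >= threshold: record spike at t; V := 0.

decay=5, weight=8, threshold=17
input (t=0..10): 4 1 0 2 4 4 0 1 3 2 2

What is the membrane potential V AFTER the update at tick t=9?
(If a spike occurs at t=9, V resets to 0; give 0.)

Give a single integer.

Answer: 16

Derivation:
t=0: input=4 -> V=0 FIRE
t=1: input=1 -> V=8
t=2: input=0 -> V=4
t=3: input=2 -> V=0 FIRE
t=4: input=4 -> V=0 FIRE
t=5: input=4 -> V=0 FIRE
t=6: input=0 -> V=0
t=7: input=1 -> V=8
t=8: input=3 -> V=0 FIRE
t=9: input=2 -> V=16
t=10: input=2 -> V=0 FIRE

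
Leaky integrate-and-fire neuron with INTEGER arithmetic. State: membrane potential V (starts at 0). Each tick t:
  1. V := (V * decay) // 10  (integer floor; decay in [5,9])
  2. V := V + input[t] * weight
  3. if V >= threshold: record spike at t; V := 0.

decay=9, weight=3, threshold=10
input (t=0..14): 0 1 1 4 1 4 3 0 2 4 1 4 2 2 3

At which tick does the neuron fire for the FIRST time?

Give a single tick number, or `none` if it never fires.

t=0: input=0 -> V=0
t=1: input=1 -> V=3
t=2: input=1 -> V=5
t=3: input=4 -> V=0 FIRE
t=4: input=1 -> V=3
t=5: input=4 -> V=0 FIRE
t=6: input=3 -> V=9
t=7: input=0 -> V=8
t=8: input=2 -> V=0 FIRE
t=9: input=4 -> V=0 FIRE
t=10: input=1 -> V=3
t=11: input=4 -> V=0 FIRE
t=12: input=2 -> V=6
t=13: input=2 -> V=0 FIRE
t=14: input=3 -> V=9

Answer: 3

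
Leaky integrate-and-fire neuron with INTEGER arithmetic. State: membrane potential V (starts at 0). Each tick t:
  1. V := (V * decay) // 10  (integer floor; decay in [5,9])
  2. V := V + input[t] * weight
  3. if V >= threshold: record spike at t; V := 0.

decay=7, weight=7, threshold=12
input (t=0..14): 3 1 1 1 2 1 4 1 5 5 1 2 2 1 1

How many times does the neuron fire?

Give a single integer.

t=0: input=3 -> V=0 FIRE
t=1: input=1 -> V=7
t=2: input=1 -> V=11
t=3: input=1 -> V=0 FIRE
t=4: input=2 -> V=0 FIRE
t=5: input=1 -> V=7
t=6: input=4 -> V=0 FIRE
t=7: input=1 -> V=7
t=8: input=5 -> V=0 FIRE
t=9: input=5 -> V=0 FIRE
t=10: input=1 -> V=7
t=11: input=2 -> V=0 FIRE
t=12: input=2 -> V=0 FIRE
t=13: input=1 -> V=7
t=14: input=1 -> V=11

Answer: 8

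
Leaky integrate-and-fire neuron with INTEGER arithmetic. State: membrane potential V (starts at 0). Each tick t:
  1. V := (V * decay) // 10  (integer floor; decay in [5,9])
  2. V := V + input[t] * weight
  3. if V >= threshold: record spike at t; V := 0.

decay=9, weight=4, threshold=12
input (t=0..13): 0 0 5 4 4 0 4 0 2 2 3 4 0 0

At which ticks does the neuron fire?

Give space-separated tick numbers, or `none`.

t=0: input=0 -> V=0
t=1: input=0 -> V=0
t=2: input=5 -> V=0 FIRE
t=3: input=4 -> V=0 FIRE
t=4: input=4 -> V=0 FIRE
t=5: input=0 -> V=0
t=6: input=4 -> V=0 FIRE
t=7: input=0 -> V=0
t=8: input=2 -> V=8
t=9: input=2 -> V=0 FIRE
t=10: input=3 -> V=0 FIRE
t=11: input=4 -> V=0 FIRE
t=12: input=0 -> V=0
t=13: input=0 -> V=0

Answer: 2 3 4 6 9 10 11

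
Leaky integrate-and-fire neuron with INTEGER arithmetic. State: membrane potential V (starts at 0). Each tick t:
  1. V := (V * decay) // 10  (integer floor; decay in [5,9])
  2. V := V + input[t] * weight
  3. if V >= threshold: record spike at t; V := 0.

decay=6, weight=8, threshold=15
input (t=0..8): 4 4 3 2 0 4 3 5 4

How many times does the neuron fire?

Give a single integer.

Answer: 8

Derivation:
t=0: input=4 -> V=0 FIRE
t=1: input=4 -> V=0 FIRE
t=2: input=3 -> V=0 FIRE
t=3: input=2 -> V=0 FIRE
t=4: input=0 -> V=0
t=5: input=4 -> V=0 FIRE
t=6: input=3 -> V=0 FIRE
t=7: input=5 -> V=0 FIRE
t=8: input=4 -> V=0 FIRE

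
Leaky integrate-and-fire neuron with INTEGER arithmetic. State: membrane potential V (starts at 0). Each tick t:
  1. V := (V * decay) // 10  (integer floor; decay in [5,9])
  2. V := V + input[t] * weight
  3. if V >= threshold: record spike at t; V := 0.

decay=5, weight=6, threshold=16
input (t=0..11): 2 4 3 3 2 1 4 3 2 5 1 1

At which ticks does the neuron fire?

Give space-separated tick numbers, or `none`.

t=0: input=2 -> V=12
t=1: input=4 -> V=0 FIRE
t=2: input=3 -> V=0 FIRE
t=3: input=3 -> V=0 FIRE
t=4: input=2 -> V=12
t=5: input=1 -> V=12
t=6: input=4 -> V=0 FIRE
t=7: input=3 -> V=0 FIRE
t=8: input=2 -> V=12
t=9: input=5 -> V=0 FIRE
t=10: input=1 -> V=6
t=11: input=1 -> V=9

Answer: 1 2 3 6 7 9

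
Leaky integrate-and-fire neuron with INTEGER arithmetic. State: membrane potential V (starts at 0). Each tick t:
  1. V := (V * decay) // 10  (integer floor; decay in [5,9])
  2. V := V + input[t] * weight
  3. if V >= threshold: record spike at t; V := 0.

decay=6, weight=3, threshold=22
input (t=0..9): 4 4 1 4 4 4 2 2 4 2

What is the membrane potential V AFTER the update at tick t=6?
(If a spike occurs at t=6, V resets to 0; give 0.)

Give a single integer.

Answer: 13

Derivation:
t=0: input=4 -> V=12
t=1: input=4 -> V=19
t=2: input=1 -> V=14
t=3: input=4 -> V=20
t=4: input=4 -> V=0 FIRE
t=5: input=4 -> V=12
t=6: input=2 -> V=13
t=7: input=2 -> V=13
t=8: input=4 -> V=19
t=9: input=2 -> V=17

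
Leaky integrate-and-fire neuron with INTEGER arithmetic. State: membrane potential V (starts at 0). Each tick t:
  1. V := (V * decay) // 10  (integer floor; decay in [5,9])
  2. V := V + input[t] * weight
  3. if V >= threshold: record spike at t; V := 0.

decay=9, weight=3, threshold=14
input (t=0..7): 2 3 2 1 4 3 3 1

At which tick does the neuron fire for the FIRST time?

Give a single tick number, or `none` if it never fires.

t=0: input=2 -> V=6
t=1: input=3 -> V=0 FIRE
t=2: input=2 -> V=6
t=3: input=1 -> V=8
t=4: input=4 -> V=0 FIRE
t=5: input=3 -> V=9
t=6: input=3 -> V=0 FIRE
t=7: input=1 -> V=3

Answer: 1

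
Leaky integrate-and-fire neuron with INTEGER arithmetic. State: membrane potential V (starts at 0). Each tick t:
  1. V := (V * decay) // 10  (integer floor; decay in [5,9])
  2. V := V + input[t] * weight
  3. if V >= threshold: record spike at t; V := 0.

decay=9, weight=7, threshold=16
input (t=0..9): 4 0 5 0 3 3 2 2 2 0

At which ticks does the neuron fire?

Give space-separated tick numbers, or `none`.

t=0: input=4 -> V=0 FIRE
t=1: input=0 -> V=0
t=2: input=5 -> V=0 FIRE
t=3: input=0 -> V=0
t=4: input=3 -> V=0 FIRE
t=5: input=3 -> V=0 FIRE
t=6: input=2 -> V=14
t=7: input=2 -> V=0 FIRE
t=8: input=2 -> V=14
t=9: input=0 -> V=12

Answer: 0 2 4 5 7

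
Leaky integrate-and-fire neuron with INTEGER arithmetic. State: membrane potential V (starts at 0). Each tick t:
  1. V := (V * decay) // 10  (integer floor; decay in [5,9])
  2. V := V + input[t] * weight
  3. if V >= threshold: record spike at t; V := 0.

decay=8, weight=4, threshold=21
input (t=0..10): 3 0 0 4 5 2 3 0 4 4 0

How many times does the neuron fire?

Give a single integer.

Answer: 3

Derivation:
t=0: input=3 -> V=12
t=1: input=0 -> V=9
t=2: input=0 -> V=7
t=3: input=4 -> V=0 FIRE
t=4: input=5 -> V=20
t=5: input=2 -> V=0 FIRE
t=6: input=3 -> V=12
t=7: input=0 -> V=9
t=8: input=4 -> V=0 FIRE
t=9: input=4 -> V=16
t=10: input=0 -> V=12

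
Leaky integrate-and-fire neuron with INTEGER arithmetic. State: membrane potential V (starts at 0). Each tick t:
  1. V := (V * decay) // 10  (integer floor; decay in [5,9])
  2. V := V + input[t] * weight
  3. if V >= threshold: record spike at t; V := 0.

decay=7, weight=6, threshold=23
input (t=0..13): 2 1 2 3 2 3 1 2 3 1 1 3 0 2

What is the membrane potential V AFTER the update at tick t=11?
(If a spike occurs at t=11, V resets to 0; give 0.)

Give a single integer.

Answer: 0

Derivation:
t=0: input=2 -> V=12
t=1: input=1 -> V=14
t=2: input=2 -> V=21
t=3: input=3 -> V=0 FIRE
t=4: input=2 -> V=12
t=5: input=3 -> V=0 FIRE
t=6: input=1 -> V=6
t=7: input=2 -> V=16
t=8: input=3 -> V=0 FIRE
t=9: input=1 -> V=6
t=10: input=1 -> V=10
t=11: input=3 -> V=0 FIRE
t=12: input=0 -> V=0
t=13: input=2 -> V=12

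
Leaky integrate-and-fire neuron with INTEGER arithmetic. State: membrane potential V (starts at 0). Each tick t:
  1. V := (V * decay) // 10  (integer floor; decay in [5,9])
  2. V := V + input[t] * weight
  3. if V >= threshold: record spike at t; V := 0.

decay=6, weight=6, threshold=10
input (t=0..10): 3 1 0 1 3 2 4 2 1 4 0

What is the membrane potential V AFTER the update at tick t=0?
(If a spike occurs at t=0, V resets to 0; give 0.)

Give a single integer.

Answer: 0

Derivation:
t=0: input=3 -> V=0 FIRE
t=1: input=1 -> V=6
t=2: input=0 -> V=3
t=3: input=1 -> V=7
t=4: input=3 -> V=0 FIRE
t=5: input=2 -> V=0 FIRE
t=6: input=4 -> V=0 FIRE
t=7: input=2 -> V=0 FIRE
t=8: input=1 -> V=6
t=9: input=4 -> V=0 FIRE
t=10: input=0 -> V=0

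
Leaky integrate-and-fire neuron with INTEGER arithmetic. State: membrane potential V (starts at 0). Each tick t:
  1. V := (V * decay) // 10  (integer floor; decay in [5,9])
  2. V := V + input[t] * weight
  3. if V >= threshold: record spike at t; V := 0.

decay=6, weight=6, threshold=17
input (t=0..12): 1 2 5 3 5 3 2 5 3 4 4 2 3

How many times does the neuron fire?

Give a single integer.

Answer: 9

Derivation:
t=0: input=1 -> V=6
t=1: input=2 -> V=15
t=2: input=5 -> V=0 FIRE
t=3: input=3 -> V=0 FIRE
t=4: input=5 -> V=0 FIRE
t=5: input=3 -> V=0 FIRE
t=6: input=2 -> V=12
t=7: input=5 -> V=0 FIRE
t=8: input=3 -> V=0 FIRE
t=9: input=4 -> V=0 FIRE
t=10: input=4 -> V=0 FIRE
t=11: input=2 -> V=12
t=12: input=3 -> V=0 FIRE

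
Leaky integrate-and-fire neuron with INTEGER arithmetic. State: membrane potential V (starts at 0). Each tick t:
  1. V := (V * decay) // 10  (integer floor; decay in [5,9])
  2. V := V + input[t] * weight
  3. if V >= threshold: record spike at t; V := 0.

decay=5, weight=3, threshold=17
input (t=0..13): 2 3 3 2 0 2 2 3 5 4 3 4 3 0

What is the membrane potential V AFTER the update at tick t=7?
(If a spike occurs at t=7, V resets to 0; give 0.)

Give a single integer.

t=0: input=2 -> V=6
t=1: input=3 -> V=12
t=2: input=3 -> V=15
t=3: input=2 -> V=13
t=4: input=0 -> V=6
t=5: input=2 -> V=9
t=6: input=2 -> V=10
t=7: input=3 -> V=14
t=8: input=5 -> V=0 FIRE
t=9: input=4 -> V=12
t=10: input=3 -> V=15
t=11: input=4 -> V=0 FIRE
t=12: input=3 -> V=9
t=13: input=0 -> V=4

Answer: 14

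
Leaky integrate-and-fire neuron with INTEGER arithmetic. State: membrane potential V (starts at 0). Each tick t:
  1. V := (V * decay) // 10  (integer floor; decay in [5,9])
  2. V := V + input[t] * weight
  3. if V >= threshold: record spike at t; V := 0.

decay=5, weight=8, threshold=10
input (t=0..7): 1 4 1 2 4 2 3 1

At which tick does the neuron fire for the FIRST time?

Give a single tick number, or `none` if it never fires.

t=0: input=1 -> V=8
t=1: input=4 -> V=0 FIRE
t=2: input=1 -> V=8
t=3: input=2 -> V=0 FIRE
t=4: input=4 -> V=0 FIRE
t=5: input=2 -> V=0 FIRE
t=6: input=3 -> V=0 FIRE
t=7: input=1 -> V=8

Answer: 1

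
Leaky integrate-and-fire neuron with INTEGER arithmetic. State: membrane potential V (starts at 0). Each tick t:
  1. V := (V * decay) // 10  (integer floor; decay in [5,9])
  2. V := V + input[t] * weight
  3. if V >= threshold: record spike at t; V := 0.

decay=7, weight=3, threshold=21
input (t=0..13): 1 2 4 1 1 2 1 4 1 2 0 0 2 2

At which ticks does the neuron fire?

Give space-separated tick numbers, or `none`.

t=0: input=1 -> V=3
t=1: input=2 -> V=8
t=2: input=4 -> V=17
t=3: input=1 -> V=14
t=4: input=1 -> V=12
t=5: input=2 -> V=14
t=6: input=1 -> V=12
t=7: input=4 -> V=20
t=8: input=1 -> V=17
t=9: input=2 -> V=17
t=10: input=0 -> V=11
t=11: input=0 -> V=7
t=12: input=2 -> V=10
t=13: input=2 -> V=13

Answer: none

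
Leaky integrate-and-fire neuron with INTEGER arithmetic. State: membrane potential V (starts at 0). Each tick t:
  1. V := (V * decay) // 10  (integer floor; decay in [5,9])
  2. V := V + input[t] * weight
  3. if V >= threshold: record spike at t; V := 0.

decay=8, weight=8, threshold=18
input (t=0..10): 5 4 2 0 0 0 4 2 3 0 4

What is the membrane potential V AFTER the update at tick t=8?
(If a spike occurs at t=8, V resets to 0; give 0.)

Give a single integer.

t=0: input=5 -> V=0 FIRE
t=1: input=4 -> V=0 FIRE
t=2: input=2 -> V=16
t=3: input=0 -> V=12
t=4: input=0 -> V=9
t=5: input=0 -> V=7
t=6: input=4 -> V=0 FIRE
t=7: input=2 -> V=16
t=8: input=3 -> V=0 FIRE
t=9: input=0 -> V=0
t=10: input=4 -> V=0 FIRE

Answer: 0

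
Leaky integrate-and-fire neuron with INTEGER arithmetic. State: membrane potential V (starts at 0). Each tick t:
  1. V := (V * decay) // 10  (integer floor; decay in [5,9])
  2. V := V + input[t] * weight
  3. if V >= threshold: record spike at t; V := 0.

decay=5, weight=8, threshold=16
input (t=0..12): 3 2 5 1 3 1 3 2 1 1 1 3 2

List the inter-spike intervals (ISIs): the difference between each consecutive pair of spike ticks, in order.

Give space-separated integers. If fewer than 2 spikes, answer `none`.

Answer: 1 1 2 2 1 4 1

Derivation:
t=0: input=3 -> V=0 FIRE
t=1: input=2 -> V=0 FIRE
t=2: input=5 -> V=0 FIRE
t=3: input=1 -> V=8
t=4: input=3 -> V=0 FIRE
t=5: input=1 -> V=8
t=6: input=3 -> V=0 FIRE
t=7: input=2 -> V=0 FIRE
t=8: input=1 -> V=8
t=9: input=1 -> V=12
t=10: input=1 -> V=14
t=11: input=3 -> V=0 FIRE
t=12: input=2 -> V=0 FIRE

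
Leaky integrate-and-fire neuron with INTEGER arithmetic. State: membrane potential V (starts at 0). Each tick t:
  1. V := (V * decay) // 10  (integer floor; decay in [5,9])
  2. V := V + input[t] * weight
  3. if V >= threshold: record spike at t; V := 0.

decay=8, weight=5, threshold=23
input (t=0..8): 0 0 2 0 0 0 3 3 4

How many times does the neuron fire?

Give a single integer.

Answer: 1

Derivation:
t=0: input=0 -> V=0
t=1: input=0 -> V=0
t=2: input=2 -> V=10
t=3: input=0 -> V=8
t=4: input=0 -> V=6
t=5: input=0 -> V=4
t=6: input=3 -> V=18
t=7: input=3 -> V=0 FIRE
t=8: input=4 -> V=20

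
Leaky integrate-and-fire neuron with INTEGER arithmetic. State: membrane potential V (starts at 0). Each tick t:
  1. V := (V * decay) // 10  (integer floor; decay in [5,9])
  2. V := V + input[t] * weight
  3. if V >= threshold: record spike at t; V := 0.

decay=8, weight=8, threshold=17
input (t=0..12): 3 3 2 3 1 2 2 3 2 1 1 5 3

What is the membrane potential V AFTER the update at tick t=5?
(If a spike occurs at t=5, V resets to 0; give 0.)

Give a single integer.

t=0: input=3 -> V=0 FIRE
t=1: input=3 -> V=0 FIRE
t=2: input=2 -> V=16
t=3: input=3 -> V=0 FIRE
t=4: input=1 -> V=8
t=5: input=2 -> V=0 FIRE
t=6: input=2 -> V=16
t=7: input=3 -> V=0 FIRE
t=8: input=2 -> V=16
t=9: input=1 -> V=0 FIRE
t=10: input=1 -> V=8
t=11: input=5 -> V=0 FIRE
t=12: input=3 -> V=0 FIRE

Answer: 0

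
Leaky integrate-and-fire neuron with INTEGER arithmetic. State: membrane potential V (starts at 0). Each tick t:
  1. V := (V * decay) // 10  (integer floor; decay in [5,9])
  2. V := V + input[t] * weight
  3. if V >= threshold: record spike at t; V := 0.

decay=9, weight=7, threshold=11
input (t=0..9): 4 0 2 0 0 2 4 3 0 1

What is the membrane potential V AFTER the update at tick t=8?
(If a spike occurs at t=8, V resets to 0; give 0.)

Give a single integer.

Answer: 0

Derivation:
t=0: input=4 -> V=0 FIRE
t=1: input=0 -> V=0
t=2: input=2 -> V=0 FIRE
t=3: input=0 -> V=0
t=4: input=0 -> V=0
t=5: input=2 -> V=0 FIRE
t=6: input=4 -> V=0 FIRE
t=7: input=3 -> V=0 FIRE
t=8: input=0 -> V=0
t=9: input=1 -> V=7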